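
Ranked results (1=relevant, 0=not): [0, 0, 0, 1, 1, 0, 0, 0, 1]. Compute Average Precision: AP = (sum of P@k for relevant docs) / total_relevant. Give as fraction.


Computing P@k for each relevant position:
Position 1: not relevant
Position 2: not relevant
Position 3: not relevant
Position 4: relevant, P@4 = 1/4 = 1/4
Position 5: relevant, P@5 = 2/5 = 2/5
Position 6: not relevant
Position 7: not relevant
Position 8: not relevant
Position 9: relevant, P@9 = 3/9 = 1/3
Sum of P@k = 1/4 + 2/5 + 1/3 = 59/60
AP = 59/60 / 3 = 59/180

59/180


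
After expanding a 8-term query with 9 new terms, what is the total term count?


Original terms: 8
Expansion terms: 9
Total = 8 + 9 = 17

17


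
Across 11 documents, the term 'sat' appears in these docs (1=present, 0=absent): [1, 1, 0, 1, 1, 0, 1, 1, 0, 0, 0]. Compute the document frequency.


Checking each document for 'sat':
Doc 1: present
Doc 2: present
Doc 3: absent
Doc 4: present
Doc 5: present
Doc 6: absent
Doc 7: present
Doc 8: present
Doc 9: absent
Doc 10: absent
Doc 11: absent
df = sum of presences = 1 + 1 + 0 + 1 + 1 + 0 + 1 + 1 + 0 + 0 + 0 = 6

6


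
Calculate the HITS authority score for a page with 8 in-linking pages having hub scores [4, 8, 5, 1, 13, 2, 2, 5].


Authority = sum of hub scores of in-linkers
In-link 1: hub score = 4
In-link 2: hub score = 8
In-link 3: hub score = 5
In-link 4: hub score = 1
In-link 5: hub score = 13
In-link 6: hub score = 2
In-link 7: hub score = 2
In-link 8: hub score = 5
Authority = 4 + 8 + 5 + 1 + 13 + 2 + 2 + 5 = 40

40


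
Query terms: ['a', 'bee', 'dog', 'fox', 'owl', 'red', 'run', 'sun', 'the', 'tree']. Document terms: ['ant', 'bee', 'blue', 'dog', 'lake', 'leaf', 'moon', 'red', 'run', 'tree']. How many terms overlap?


Query terms: ['a', 'bee', 'dog', 'fox', 'owl', 'red', 'run', 'sun', 'the', 'tree']
Document terms: ['ant', 'bee', 'blue', 'dog', 'lake', 'leaf', 'moon', 'red', 'run', 'tree']
Common terms: ['bee', 'dog', 'red', 'run', 'tree']
Overlap count = 5

5


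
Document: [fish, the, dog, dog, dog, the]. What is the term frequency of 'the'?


Document has 6 words
Scanning for 'the':
Found at positions: [1, 5]
Count = 2

2


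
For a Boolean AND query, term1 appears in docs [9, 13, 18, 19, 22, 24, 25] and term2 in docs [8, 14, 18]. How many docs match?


Boolean AND: find intersection of posting lists
term1 docs: [9, 13, 18, 19, 22, 24, 25]
term2 docs: [8, 14, 18]
Intersection: [18]
|intersection| = 1

1


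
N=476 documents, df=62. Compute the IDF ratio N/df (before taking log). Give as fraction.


IDF ratio = N / df
= 476 / 62
= 238/31

238/31


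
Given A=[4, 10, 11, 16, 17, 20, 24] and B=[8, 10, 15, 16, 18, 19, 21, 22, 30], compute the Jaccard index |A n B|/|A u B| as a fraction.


A intersect B = [10, 16]
|A intersect B| = 2
A union B = [4, 8, 10, 11, 15, 16, 17, 18, 19, 20, 21, 22, 24, 30]
|A union B| = 14
Jaccard = 2/14 = 1/7

1/7


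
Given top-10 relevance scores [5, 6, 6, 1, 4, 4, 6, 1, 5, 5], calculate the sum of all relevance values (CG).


Cumulative Gain = sum of relevance scores
Position 1: rel=5, running sum=5
Position 2: rel=6, running sum=11
Position 3: rel=6, running sum=17
Position 4: rel=1, running sum=18
Position 5: rel=4, running sum=22
Position 6: rel=4, running sum=26
Position 7: rel=6, running sum=32
Position 8: rel=1, running sum=33
Position 9: rel=5, running sum=38
Position 10: rel=5, running sum=43
CG = 43

43


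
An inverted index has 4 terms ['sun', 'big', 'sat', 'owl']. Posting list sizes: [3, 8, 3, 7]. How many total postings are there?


Summing posting list sizes:
'sun': 3 postings
'big': 8 postings
'sat': 3 postings
'owl': 7 postings
Total = 3 + 8 + 3 + 7 = 21

21


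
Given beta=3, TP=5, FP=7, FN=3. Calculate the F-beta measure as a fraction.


P = TP/(TP+FP) = 5/12 = 5/12
R = TP/(TP+FN) = 5/8 = 5/8
beta^2 = 3^2 = 9
(1 + beta^2) = 10
Numerator = (1+beta^2)*P*R = 125/48
Denominator = beta^2*P + R = 15/4 + 5/8 = 35/8
F_beta = 25/42

25/42


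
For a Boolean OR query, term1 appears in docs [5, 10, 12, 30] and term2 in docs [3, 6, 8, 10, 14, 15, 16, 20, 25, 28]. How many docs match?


Boolean OR: find union of posting lists
term1 docs: [5, 10, 12, 30]
term2 docs: [3, 6, 8, 10, 14, 15, 16, 20, 25, 28]
Union: [3, 5, 6, 8, 10, 12, 14, 15, 16, 20, 25, 28, 30]
|union| = 13

13


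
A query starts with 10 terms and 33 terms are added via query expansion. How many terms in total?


Original terms: 10
Expansion terms: 33
Total = 10 + 33 = 43

43


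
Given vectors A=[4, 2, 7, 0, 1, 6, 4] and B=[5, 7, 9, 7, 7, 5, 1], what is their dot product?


Dot product = sum of element-wise products
A[0]*B[0] = 4*5 = 20
A[1]*B[1] = 2*7 = 14
A[2]*B[2] = 7*9 = 63
A[3]*B[3] = 0*7 = 0
A[4]*B[4] = 1*7 = 7
A[5]*B[5] = 6*5 = 30
A[6]*B[6] = 4*1 = 4
Sum = 20 + 14 + 63 + 0 + 7 + 30 + 4 = 138

138


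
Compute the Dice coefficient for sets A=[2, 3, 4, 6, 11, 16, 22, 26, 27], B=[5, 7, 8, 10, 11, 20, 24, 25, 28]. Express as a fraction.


A intersect B = [11]
|A intersect B| = 1
|A| = 9, |B| = 9
Dice = 2*1 / (9+9)
= 2 / 18 = 1/9

1/9


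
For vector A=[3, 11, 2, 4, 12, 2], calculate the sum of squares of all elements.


|A|^2 = sum of squared components
A[0]^2 = 3^2 = 9
A[1]^2 = 11^2 = 121
A[2]^2 = 2^2 = 4
A[3]^2 = 4^2 = 16
A[4]^2 = 12^2 = 144
A[5]^2 = 2^2 = 4
Sum = 9 + 121 + 4 + 16 + 144 + 4 = 298

298


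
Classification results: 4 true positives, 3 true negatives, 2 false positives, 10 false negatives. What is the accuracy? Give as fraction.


Accuracy = (TP + TN) / (TP + TN + FP + FN)
TP + TN = 4 + 3 = 7
Total = 4 + 3 + 2 + 10 = 19
Accuracy = 7 / 19 = 7/19

7/19


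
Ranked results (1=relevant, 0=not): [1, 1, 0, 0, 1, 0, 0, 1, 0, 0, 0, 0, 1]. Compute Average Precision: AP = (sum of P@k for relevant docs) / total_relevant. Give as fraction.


Computing P@k for each relevant position:
Position 1: relevant, P@1 = 1/1 = 1
Position 2: relevant, P@2 = 2/2 = 1
Position 3: not relevant
Position 4: not relevant
Position 5: relevant, P@5 = 3/5 = 3/5
Position 6: not relevant
Position 7: not relevant
Position 8: relevant, P@8 = 4/8 = 1/2
Position 9: not relevant
Position 10: not relevant
Position 11: not relevant
Position 12: not relevant
Position 13: relevant, P@13 = 5/13 = 5/13
Sum of P@k = 1 + 1 + 3/5 + 1/2 + 5/13 = 453/130
AP = 453/130 / 5 = 453/650

453/650


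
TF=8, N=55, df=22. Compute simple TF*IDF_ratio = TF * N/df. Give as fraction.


TF * (N/df)
= 8 * (55/22)
= 8 * 5/2
= 20

20


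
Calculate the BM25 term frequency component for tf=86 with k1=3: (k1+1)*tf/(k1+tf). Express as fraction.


BM25 TF component = (k1+1)*tf / (k1+tf)
k1 = 3, tf = 86
Numerator = (3+1)*86 = 344
Denominator = 3 + 86 = 89
= 344/89 = 344/89

344/89


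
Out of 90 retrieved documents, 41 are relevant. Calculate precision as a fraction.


Precision = relevant_retrieved / total_retrieved
= 41 / 90
= 41 / (41 + 49)
= 41/90

41/90


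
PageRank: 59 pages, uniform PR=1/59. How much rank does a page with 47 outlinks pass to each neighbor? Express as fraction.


Initial PR = 1/59 = 1/59
Outlinks = 47
Contribution per link = PR / outlinks
= 1/59 / 47
= 1/2773

1/2773


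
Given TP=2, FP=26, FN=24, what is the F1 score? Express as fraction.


F1 = 2 * P * R / (P + R)
P = TP/(TP+FP) = 2/28 = 1/14
R = TP/(TP+FN) = 2/26 = 1/13
2 * P * R = 2 * 1/14 * 1/13 = 1/91
P + R = 1/14 + 1/13 = 27/182
F1 = 1/91 / 27/182 = 2/27

2/27


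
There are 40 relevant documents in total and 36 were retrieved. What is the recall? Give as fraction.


Recall = retrieved_relevant / total_relevant
= 36 / 40
= 36 / (36 + 4)
= 9/10

9/10


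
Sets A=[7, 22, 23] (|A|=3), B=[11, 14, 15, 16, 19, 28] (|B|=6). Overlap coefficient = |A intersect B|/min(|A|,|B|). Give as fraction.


A intersect B = []
|A intersect B| = 0
min(|A|, |B|) = min(3, 6) = 3
Overlap = 0 / 3 = 0

0


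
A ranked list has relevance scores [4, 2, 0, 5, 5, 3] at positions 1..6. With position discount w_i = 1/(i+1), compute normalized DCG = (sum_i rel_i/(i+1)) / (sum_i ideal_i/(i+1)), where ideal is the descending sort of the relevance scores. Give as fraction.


Position discount weights w_i = 1/(i+1) for i=1..6:
Weights = [1/2, 1/3, 1/4, 1/5, 1/6, 1/7]
Actual relevance: [4, 2, 0, 5, 5, 3]
DCG = 4/2 + 2/3 + 0/4 + 5/5 + 5/6 + 3/7 = 69/14
Ideal relevance (sorted desc): [5, 5, 4, 3, 2, 0]
Ideal DCG = 5/2 + 5/3 + 4/4 + 3/5 + 2/6 + 0/7 = 61/10
nDCG = DCG / ideal_DCG = 69/14 / 61/10 = 345/427

345/427


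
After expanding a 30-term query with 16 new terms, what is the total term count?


Original terms: 30
Expansion terms: 16
Total = 30 + 16 = 46

46


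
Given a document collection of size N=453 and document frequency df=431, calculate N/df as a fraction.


IDF ratio = N / df
= 453 / 431
= 453/431

453/431


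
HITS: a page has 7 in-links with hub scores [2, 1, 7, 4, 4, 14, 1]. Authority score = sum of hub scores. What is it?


Authority = sum of hub scores of in-linkers
In-link 1: hub score = 2
In-link 2: hub score = 1
In-link 3: hub score = 7
In-link 4: hub score = 4
In-link 5: hub score = 4
In-link 6: hub score = 14
In-link 7: hub score = 1
Authority = 2 + 1 + 7 + 4 + 4 + 14 + 1 = 33

33


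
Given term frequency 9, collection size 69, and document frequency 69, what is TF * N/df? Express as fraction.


TF * (N/df)
= 9 * (69/69)
= 9 * 1
= 9

9


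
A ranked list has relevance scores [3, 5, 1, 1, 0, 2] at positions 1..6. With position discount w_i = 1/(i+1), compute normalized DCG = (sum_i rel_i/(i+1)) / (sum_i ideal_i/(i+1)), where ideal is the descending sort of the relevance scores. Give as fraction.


Position discount weights w_i = 1/(i+1) for i=1..6:
Weights = [1/2, 1/3, 1/4, 1/5, 1/6, 1/7]
Actual relevance: [3, 5, 1, 1, 0, 2]
DCG = 3/2 + 5/3 + 1/4 + 1/5 + 0/6 + 2/7 = 1639/420
Ideal relevance (sorted desc): [5, 3, 2, 1, 1, 0]
Ideal DCG = 5/2 + 3/3 + 2/4 + 1/5 + 1/6 + 0/7 = 131/30
nDCG = DCG / ideal_DCG = 1639/420 / 131/30 = 1639/1834

1639/1834


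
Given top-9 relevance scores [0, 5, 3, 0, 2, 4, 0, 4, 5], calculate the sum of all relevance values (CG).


Cumulative Gain = sum of relevance scores
Position 1: rel=0, running sum=0
Position 2: rel=5, running sum=5
Position 3: rel=3, running sum=8
Position 4: rel=0, running sum=8
Position 5: rel=2, running sum=10
Position 6: rel=4, running sum=14
Position 7: rel=0, running sum=14
Position 8: rel=4, running sum=18
Position 9: rel=5, running sum=23
CG = 23

23


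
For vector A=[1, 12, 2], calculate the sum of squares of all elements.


|A|^2 = sum of squared components
A[0]^2 = 1^2 = 1
A[1]^2 = 12^2 = 144
A[2]^2 = 2^2 = 4
Sum = 1 + 144 + 4 = 149

149


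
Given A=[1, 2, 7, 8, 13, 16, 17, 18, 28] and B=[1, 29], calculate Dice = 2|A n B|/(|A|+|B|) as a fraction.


A intersect B = [1]
|A intersect B| = 1
|A| = 9, |B| = 2
Dice = 2*1 / (9+2)
= 2 / 11 = 2/11

2/11


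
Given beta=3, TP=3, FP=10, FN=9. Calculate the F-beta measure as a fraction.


P = TP/(TP+FP) = 3/13 = 3/13
R = TP/(TP+FN) = 3/12 = 1/4
beta^2 = 3^2 = 9
(1 + beta^2) = 10
Numerator = (1+beta^2)*P*R = 15/26
Denominator = beta^2*P + R = 27/13 + 1/4 = 121/52
F_beta = 30/121

30/121


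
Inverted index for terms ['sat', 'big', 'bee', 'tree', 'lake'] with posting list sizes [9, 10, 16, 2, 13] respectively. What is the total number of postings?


Summing posting list sizes:
'sat': 9 postings
'big': 10 postings
'bee': 16 postings
'tree': 2 postings
'lake': 13 postings
Total = 9 + 10 + 16 + 2 + 13 = 50

50


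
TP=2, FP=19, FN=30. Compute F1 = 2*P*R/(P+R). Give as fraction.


F1 = 2 * P * R / (P + R)
P = TP/(TP+FP) = 2/21 = 2/21
R = TP/(TP+FN) = 2/32 = 1/16
2 * P * R = 2 * 2/21 * 1/16 = 1/84
P + R = 2/21 + 1/16 = 53/336
F1 = 1/84 / 53/336 = 4/53

4/53


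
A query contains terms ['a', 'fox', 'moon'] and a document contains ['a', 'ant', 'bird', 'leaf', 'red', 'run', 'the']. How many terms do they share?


Query terms: ['a', 'fox', 'moon']
Document terms: ['a', 'ant', 'bird', 'leaf', 'red', 'run', 'the']
Common terms: ['a']
Overlap count = 1

1


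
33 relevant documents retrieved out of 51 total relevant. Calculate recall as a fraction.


Recall = retrieved_relevant / total_relevant
= 33 / 51
= 33 / (33 + 18)
= 11/17

11/17


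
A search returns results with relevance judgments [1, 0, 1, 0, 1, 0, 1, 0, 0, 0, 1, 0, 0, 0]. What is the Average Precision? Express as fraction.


Computing P@k for each relevant position:
Position 1: relevant, P@1 = 1/1 = 1
Position 2: not relevant
Position 3: relevant, P@3 = 2/3 = 2/3
Position 4: not relevant
Position 5: relevant, P@5 = 3/5 = 3/5
Position 6: not relevant
Position 7: relevant, P@7 = 4/7 = 4/7
Position 8: not relevant
Position 9: not relevant
Position 10: not relevant
Position 11: relevant, P@11 = 5/11 = 5/11
Position 12: not relevant
Position 13: not relevant
Position 14: not relevant
Sum of P@k = 1 + 2/3 + 3/5 + 4/7 + 5/11 = 3803/1155
AP = 3803/1155 / 5 = 3803/5775

3803/5775


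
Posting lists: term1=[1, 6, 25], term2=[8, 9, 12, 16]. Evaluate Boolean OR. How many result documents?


Boolean OR: find union of posting lists
term1 docs: [1, 6, 25]
term2 docs: [8, 9, 12, 16]
Union: [1, 6, 8, 9, 12, 16, 25]
|union| = 7

7


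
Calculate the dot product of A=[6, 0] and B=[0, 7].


Dot product = sum of element-wise products
A[0]*B[0] = 6*0 = 0
A[1]*B[1] = 0*7 = 0
Sum = 0 + 0 = 0

0


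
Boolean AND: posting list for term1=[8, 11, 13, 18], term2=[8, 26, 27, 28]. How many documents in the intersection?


Boolean AND: find intersection of posting lists
term1 docs: [8, 11, 13, 18]
term2 docs: [8, 26, 27, 28]
Intersection: [8]
|intersection| = 1

1


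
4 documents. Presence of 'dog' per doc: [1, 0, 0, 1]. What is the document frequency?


Checking each document for 'dog':
Doc 1: present
Doc 2: absent
Doc 3: absent
Doc 4: present
df = sum of presences = 1 + 0 + 0 + 1 = 2

2


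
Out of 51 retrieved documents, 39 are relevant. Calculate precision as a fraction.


Precision = relevant_retrieved / total_retrieved
= 39 / 51
= 39 / (39 + 12)
= 13/17

13/17


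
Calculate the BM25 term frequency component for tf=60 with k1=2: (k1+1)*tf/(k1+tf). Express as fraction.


BM25 TF component = (k1+1)*tf / (k1+tf)
k1 = 2, tf = 60
Numerator = (2+1)*60 = 180
Denominator = 2 + 60 = 62
= 180/62 = 90/31

90/31


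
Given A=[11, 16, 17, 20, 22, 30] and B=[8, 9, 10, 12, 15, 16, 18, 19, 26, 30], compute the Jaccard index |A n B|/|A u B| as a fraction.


A intersect B = [16, 30]
|A intersect B| = 2
A union B = [8, 9, 10, 11, 12, 15, 16, 17, 18, 19, 20, 22, 26, 30]
|A union B| = 14
Jaccard = 2/14 = 1/7

1/7


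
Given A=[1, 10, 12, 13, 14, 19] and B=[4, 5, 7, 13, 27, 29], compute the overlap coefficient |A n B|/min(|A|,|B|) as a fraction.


A intersect B = [13]
|A intersect B| = 1
min(|A|, |B|) = min(6, 6) = 6
Overlap = 1 / 6 = 1/6

1/6


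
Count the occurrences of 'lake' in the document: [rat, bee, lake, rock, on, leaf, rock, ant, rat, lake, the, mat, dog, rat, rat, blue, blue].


Document has 17 words
Scanning for 'lake':
Found at positions: [2, 9]
Count = 2

2


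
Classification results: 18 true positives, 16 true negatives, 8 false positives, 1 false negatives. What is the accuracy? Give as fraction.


Accuracy = (TP + TN) / (TP + TN + FP + FN)
TP + TN = 18 + 16 = 34
Total = 18 + 16 + 8 + 1 = 43
Accuracy = 34 / 43 = 34/43

34/43


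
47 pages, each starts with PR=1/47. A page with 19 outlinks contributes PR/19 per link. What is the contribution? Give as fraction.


Initial PR = 1/47 = 1/47
Outlinks = 19
Contribution per link = PR / outlinks
= 1/47 / 19
= 1/893

1/893


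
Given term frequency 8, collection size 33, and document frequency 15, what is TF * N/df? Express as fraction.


TF * (N/df)
= 8 * (33/15)
= 8 * 11/5
= 88/5

88/5


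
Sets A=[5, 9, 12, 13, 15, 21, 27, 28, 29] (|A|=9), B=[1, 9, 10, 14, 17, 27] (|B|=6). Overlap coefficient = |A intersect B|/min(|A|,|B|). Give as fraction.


A intersect B = [9, 27]
|A intersect B| = 2
min(|A|, |B|) = min(9, 6) = 6
Overlap = 2 / 6 = 1/3

1/3


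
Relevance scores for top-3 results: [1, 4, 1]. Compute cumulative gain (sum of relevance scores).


Cumulative Gain = sum of relevance scores
Position 1: rel=1, running sum=1
Position 2: rel=4, running sum=5
Position 3: rel=1, running sum=6
CG = 6

6


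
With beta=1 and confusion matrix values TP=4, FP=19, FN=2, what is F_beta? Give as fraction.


P = TP/(TP+FP) = 4/23 = 4/23
R = TP/(TP+FN) = 4/6 = 2/3
beta^2 = 1^2 = 1
(1 + beta^2) = 2
Numerator = (1+beta^2)*P*R = 16/69
Denominator = beta^2*P + R = 4/23 + 2/3 = 58/69
F_beta = 8/29

8/29


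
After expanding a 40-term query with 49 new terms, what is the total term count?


Original terms: 40
Expansion terms: 49
Total = 40 + 49 = 89

89


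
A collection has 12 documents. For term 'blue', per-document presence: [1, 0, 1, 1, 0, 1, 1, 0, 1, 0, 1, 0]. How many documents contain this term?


Checking each document for 'blue':
Doc 1: present
Doc 2: absent
Doc 3: present
Doc 4: present
Doc 5: absent
Doc 6: present
Doc 7: present
Doc 8: absent
Doc 9: present
Doc 10: absent
Doc 11: present
Doc 12: absent
df = sum of presences = 1 + 0 + 1 + 1 + 0 + 1 + 1 + 0 + 1 + 0 + 1 + 0 = 7

7


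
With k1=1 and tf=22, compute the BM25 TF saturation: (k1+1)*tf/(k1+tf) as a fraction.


BM25 TF component = (k1+1)*tf / (k1+tf)
k1 = 1, tf = 22
Numerator = (1+1)*22 = 44
Denominator = 1 + 22 = 23
= 44/23 = 44/23

44/23


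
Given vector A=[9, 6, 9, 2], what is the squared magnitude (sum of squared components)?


|A|^2 = sum of squared components
A[0]^2 = 9^2 = 81
A[1]^2 = 6^2 = 36
A[2]^2 = 9^2 = 81
A[3]^2 = 2^2 = 4
Sum = 81 + 36 + 81 + 4 = 202

202


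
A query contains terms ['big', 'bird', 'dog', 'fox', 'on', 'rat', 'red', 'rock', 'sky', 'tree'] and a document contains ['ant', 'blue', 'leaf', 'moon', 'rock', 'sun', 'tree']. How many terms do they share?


Query terms: ['big', 'bird', 'dog', 'fox', 'on', 'rat', 'red', 'rock', 'sky', 'tree']
Document terms: ['ant', 'blue', 'leaf', 'moon', 'rock', 'sun', 'tree']
Common terms: ['rock', 'tree']
Overlap count = 2

2


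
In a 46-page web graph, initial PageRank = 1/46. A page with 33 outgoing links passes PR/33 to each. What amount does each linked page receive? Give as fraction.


Initial PR = 1/46 = 1/46
Outlinks = 33
Contribution per link = PR / outlinks
= 1/46 / 33
= 1/1518

1/1518


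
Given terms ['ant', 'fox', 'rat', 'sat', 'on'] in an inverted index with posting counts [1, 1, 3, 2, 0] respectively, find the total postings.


Summing posting list sizes:
'ant': 1 postings
'fox': 1 postings
'rat': 3 postings
'sat': 2 postings
'on': 0 postings
Total = 1 + 1 + 3 + 2 + 0 = 7

7


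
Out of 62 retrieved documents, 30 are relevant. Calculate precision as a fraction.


Precision = relevant_retrieved / total_retrieved
= 30 / 62
= 30 / (30 + 32)
= 15/31

15/31


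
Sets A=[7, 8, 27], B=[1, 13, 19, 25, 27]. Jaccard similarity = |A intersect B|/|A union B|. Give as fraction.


A intersect B = [27]
|A intersect B| = 1
A union B = [1, 7, 8, 13, 19, 25, 27]
|A union B| = 7
Jaccard = 1/7 = 1/7

1/7


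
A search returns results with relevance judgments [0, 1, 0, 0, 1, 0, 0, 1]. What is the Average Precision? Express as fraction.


Computing P@k for each relevant position:
Position 1: not relevant
Position 2: relevant, P@2 = 1/2 = 1/2
Position 3: not relevant
Position 4: not relevant
Position 5: relevant, P@5 = 2/5 = 2/5
Position 6: not relevant
Position 7: not relevant
Position 8: relevant, P@8 = 3/8 = 3/8
Sum of P@k = 1/2 + 2/5 + 3/8 = 51/40
AP = 51/40 / 3 = 17/40

17/40


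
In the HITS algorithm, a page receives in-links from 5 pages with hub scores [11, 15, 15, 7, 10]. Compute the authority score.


Authority = sum of hub scores of in-linkers
In-link 1: hub score = 11
In-link 2: hub score = 15
In-link 3: hub score = 15
In-link 4: hub score = 7
In-link 5: hub score = 10
Authority = 11 + 15 + 15 + 7 + 10 = 58

58


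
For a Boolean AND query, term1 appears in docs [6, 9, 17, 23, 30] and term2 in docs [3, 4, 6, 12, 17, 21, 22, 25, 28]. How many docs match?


Boolean AND: find intersection of posting lists
term1 docs: [6, 9, 17, 23, 30]
term2 docs: [3, 4, 6, 12, 17, 21, 22, 25, 28]
Intersection: [6, 17]
|intersection| = 2

2


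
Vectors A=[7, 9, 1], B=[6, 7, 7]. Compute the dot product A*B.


Dot product = sum of element-wise products
A[0]*B[0] = 7*6 = 42
A[1]*B[1] = 9*7 = 63
A[2]*B[2] = 1*7 = 7
Sum = 42 + 63 + 7 = 112

112


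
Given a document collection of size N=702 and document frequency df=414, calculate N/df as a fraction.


IDF ratio = N / df
= 702 / 414
= 39/23

39/23


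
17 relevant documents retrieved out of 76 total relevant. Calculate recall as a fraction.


Recall = retrieved_relevant / total_relevant
= 17 / 76
= 17 / (17 + 59)
= 17/76

17/76


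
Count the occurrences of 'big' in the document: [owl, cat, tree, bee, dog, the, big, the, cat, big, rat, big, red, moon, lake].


Document has 15 words
Scanning for 'big':
Found at positions: [6, 9, 11]
Count = 3

3


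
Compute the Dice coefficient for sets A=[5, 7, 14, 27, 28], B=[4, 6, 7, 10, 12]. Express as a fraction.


A intersect B = [7]
|A intersect B| = 1
|A| = 5, |B| = 5
Dice = 2*1 / (5+5)
= 2 / 10 = 1/5

1/5


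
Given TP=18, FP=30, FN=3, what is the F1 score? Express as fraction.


F1 = 2 * P * R / (P + R)
P = TP/(TP+FP) = 18/48 = 3/8
R = TP/(TP+FN) = 18/21 = 6/7
2 * P * R = 2 * 3/8 * 6/7 = 9/14
P + R = 3/8 + 6/7 = 69/56
F1 = 9/14 / 69/56 = 12/23

12/23


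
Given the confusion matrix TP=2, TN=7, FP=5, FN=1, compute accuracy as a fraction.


Accuracy = (TP + TN) / (TP + TN + FP + FN)
TP + TN = 2 + 7 = 9
Total = 2 + 7 + 5 + 1 = 15
Accuracy = 9 / 15 = 3/5

3/5


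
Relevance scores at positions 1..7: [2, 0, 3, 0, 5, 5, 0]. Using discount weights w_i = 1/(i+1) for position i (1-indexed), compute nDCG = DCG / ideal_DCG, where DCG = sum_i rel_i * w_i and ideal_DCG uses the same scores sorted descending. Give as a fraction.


Position discount weights w_i = 1/(i+1) for i=1..7:
Weights = [1/2, 1/3, 1/4, 1/5, 1/6, 1/7, 1/8]
Actual relevance: [2, 0, 3, 0, 5, 5, 0]
DCG = 2/2 + 0/3 + 3/4 + 0/5 + 5/6 + 5/7 + 0/8 = 277/84
Ideal relevance (sorted desc): [5, 5, 3, 2, 0, 0, 0]
Ideal DCG = 5/2 + 5/3 + 3/4 + 2/5 + 0/6 + 0/7 + 0/8 = 319/60
nDCG = DCG / ideal_DCG = 277/84 / 319/60 = 1385/2233

1385/2233


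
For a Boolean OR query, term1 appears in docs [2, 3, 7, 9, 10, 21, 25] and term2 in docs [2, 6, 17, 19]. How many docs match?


Boolean OR: find union of posting lists
term1 docs: [2, 3, 7, 9, 10, 21, 25]
term2 docs: [2, 6, 17, 19]
Union: [2, 3, 6, 7, 9, 10, 17, 19, 21, 25]
|union| = 10

10


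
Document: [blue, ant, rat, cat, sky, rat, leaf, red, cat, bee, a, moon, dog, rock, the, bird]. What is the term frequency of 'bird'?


Document has 16 words
Scanning for 'bird':
Found at positions: [15]
Count = 1

1


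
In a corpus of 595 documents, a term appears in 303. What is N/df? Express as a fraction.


IDF ratio = N / df
= 595 / 303
= 595/303

595/303


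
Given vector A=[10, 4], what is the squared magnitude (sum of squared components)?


|A|^2 = sum of squared components
A[0]^2 = 10^2 = 100
A[1]^2 = 4^2 = 16
Sum = 100 + 16 = 116

116


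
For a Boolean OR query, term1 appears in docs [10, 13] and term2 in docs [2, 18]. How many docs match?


Boolean OR: find union of posting lists
term1 docs: [10, 13]
term2 docs: [2, 18]
Union: [2, 10, 13, 18]
|union| = 4

4


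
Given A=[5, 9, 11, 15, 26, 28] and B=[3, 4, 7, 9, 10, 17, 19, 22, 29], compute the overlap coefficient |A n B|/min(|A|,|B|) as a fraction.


A intersect B = [9]
|A intersect B| = 1
min(|A|, |B|) = min(6, 9) = 6
Overlap = 1 / 6 = 1/6

1/6


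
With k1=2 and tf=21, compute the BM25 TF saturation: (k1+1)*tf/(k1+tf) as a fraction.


BM25 TF component = (k1+1)*tf / (k1+tf)
k1 = 2, tf = 21
Numerator = (2+1)*21 = 63
Denominator = 2 + 21 = 23
= 63/23 = 63/23

63/23


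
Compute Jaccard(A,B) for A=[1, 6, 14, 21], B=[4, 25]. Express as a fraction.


A intersect B = []
|A intersect B| = 0
A union B = [1, 4, 6, 14, 21, 25]
|A union B| = 6
Jaccard = 0/6 = 0

0


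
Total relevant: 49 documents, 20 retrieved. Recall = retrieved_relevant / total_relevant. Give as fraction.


Recall = retrieved_relevant / total_relevant
= 20 / 49
= 20 / (20 + 29)
= 20/49

20/49


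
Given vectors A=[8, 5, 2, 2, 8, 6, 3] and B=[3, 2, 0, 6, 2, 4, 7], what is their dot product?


Dot product = sum of element-wise products
A[0]*B[0] = 8*3 = 24
A[1]*B[1] = 5*2 = 10
A[2]*B[2] = 2*0 = 0
A[3]*B[3] = 2*6 = 12
A[4]*B[4] = 8*2 = 16
A[5]*B[5] = 6*4 = 24
A[6]*B[6] = 3*7 = 21
Sum = 24 + 10 + 0 + 12 + 16 + 24 + 21 = 107

107


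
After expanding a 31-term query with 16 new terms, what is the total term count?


Original terms: 31
Expansion terms: 16
Total = 31 + 16 = 47

47


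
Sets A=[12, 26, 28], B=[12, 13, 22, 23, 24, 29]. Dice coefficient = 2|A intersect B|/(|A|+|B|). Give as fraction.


A intersect B = [12]
|A intersect B| = 1
|A| = 3, |B| = 6
Dice = 2*1 / (3+6)
= 2 / 9 = 2/9

2/9


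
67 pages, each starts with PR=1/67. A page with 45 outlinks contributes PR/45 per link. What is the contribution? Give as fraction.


Initial PR = 1/67 = 1/67
Outlinks = 45
Contribution per link = PR / outlinks
= 1/67 / 45
= 1/3015

1/3015


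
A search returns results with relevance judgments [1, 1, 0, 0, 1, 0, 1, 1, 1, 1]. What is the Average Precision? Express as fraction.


Computing P@k for each relevant position:
Position 1: relevant, P@1 = 1/1 = 1
Position 2: relevant, P@2 = 2/2 = 1
Position 3: not relevant
Position 4: not relevant
Position 5: relevant, P@5 = 3/5 = 3/5
Position 6: not relevant
Position 7: relevant, P@7 = 4/7 = 4/7
Position 8: relevant, P@8 = 5/8 = 5/8
Position 9: relevant, P@9 = 6/9 = 2/3
Position 10: relevant, P@10 = 7/10 = 7/10
Sum of P@k = 1 + 1 + 3/5 + 4/7 + 5/8 + 2/3 + 7/10 = 4337/840
AP = 4337/840 / 7 = 4337/5880

4337/5880


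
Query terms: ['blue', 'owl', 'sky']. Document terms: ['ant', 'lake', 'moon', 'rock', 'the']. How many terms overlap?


Query terms: ['blue', 'owl', 'sky']
Document terms: ['ant', 'lake', 'moon', 'rock', 'the']
Common terms: []
Overlap count = 0

0


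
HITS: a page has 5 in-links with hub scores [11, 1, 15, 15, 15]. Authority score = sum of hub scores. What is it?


Authority = sum of hub scores of in-linkers
In-link 1: hub score = 11
In-link 2: hub score = 1
In-link 3: hub score = 15
In-link 4: hub score = 15
In-link 5: hub score = 15
Authority = 11 + 1 + 15 + 15 + 15 = 57

57


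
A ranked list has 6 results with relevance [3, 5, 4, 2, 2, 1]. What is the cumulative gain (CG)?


Cumulative Gain = sum of relevance scores
Position 1: rel=3, running sum=3
Position 2: rel=5, running sum=8
Position 3: rel=4, running sum=12
Position 4: rel=2, running sum=14
Position 5: rel=2, running sum=16
Position 6: rel=1, running sum=17
CG = 17

17


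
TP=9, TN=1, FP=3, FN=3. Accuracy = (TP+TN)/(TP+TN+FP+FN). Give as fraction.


Accuracy = (TP + TN) / (TP + TN + FP + FN)
TP + TN = 9 + 1 = 10
Total = 9 + 1 + 3 + 3 = 16
Accuracy = 10 / 16 = 5/8

5/8


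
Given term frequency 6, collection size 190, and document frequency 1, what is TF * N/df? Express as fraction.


TF * (N/df)
= 6 * (190/1)
= 6 * 190
= 1140

1140


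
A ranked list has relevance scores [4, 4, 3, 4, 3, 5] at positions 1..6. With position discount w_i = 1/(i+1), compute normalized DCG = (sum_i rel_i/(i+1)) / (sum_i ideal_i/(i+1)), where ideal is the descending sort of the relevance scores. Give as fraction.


Position discount weights w_i = 1/(i+1) for i=1..6:
Weights = [1/2, 1/3, 1/4, 1/5, 1/6, 1/7]
Actual relevance: [4, 4, 3, 4, 3, 5]
DCG = 4/2 + 4/3 + 3/4 + 4/5 + 3/6 + 5/7 = 2561/420
Ideal relevance (sorted desc): [5, 4, 4, 4, 3, 3]
Ideal DCG = 5/2 + 4/3 + 4/4 + 4/5 + 3/6 + 3/7 = 689/105
nDCG = DCG / ideal_DCG = 2561/420 / 689/105 = 197/212

197/212


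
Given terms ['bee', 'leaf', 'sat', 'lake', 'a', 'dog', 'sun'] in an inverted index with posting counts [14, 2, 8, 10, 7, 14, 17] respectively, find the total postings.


Summing posting list sizes:
'bee': 14 postings
'leaf': 2 postings
'sat': 8 postings
'lake': 10 postings
'a': 7 postings
'dog': 14 postings
'sun': 17 postings
Total = 14 + 2 + 8 + 10 + 7 + 14 + 17 = 72

72


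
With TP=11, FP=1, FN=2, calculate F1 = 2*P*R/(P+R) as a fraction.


F1 = 2 * P * R / (P + R)
P = TP/(TP+FP) = 11/12 = 11/12
R = TP/(TP+FN) = 11/13 = 11/13
2 * P * R = 2 * 11/12 * 11/13 = 121/78
P + R = 11/12 + 11/13 = 275/156
F1 = 121/78 / 275/156 = 22/25

22/25


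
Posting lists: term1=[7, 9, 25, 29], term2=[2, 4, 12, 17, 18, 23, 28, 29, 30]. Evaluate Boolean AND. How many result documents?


Boolean AND: find intersection of posting lists
term1 docs: [7, 9, 25, 29]
term2 docs: [2, 4, 12, 17, 18, 23, 28, 29, 30]
Intersection: [29]
|intersection| = 1

1


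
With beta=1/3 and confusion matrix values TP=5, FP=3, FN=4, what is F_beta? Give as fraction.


P = TP/(TP+FP) = 5/8 = 5/8
R = TP/(TP+FN) = 5/9 = 5/9
beta^2 = 1/3^2 = 1/9
(1 + beta^2) = 10/9
Numerator = (1+beta^2)*P*R = 125/324
Denominator = beta^2*P + R = 5/72 + 5/9 = 5/8
F_beta = 50/81

50/81


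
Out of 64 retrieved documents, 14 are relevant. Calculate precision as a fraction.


Precision = relevant_retrieved / total_retrieved
= 14 / 64
= 14 / (14 + 50)
= 7/32

7/32


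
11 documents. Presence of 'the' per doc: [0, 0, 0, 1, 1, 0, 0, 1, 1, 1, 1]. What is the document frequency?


Checking each document for 'the':
Doc 1: absent
Doc 2: absent
Doc 3: absent
Doc 4: present
Doc 5: present
Doc 6: absent
Doc 7: absent
Doc 8: present
Doc 9: present
Doc 10: present
Doc 11: present
df = sum of presences = 0 + 0 + 0 + 1 + 1 + 0 + 0 + 1 + 1 + 1 + 1 = 6

6


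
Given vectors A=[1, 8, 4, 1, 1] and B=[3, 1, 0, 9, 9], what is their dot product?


Dot product = sum of element-wise products
A[0]*B[0] = 1*3 = 3
A[1]*B[1] = 8*1 = 8
A[2]*B[2] = 4*0 = 0
A[3]*B[3] = 1*9 = 9
A[4]*B[4] = 1*9 = 9
Sum = 3 + 8 + 0 + 9 + 9 = 29

29


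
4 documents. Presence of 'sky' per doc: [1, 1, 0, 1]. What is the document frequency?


Checking each document for 'sky':
Doc 1: present
Doc 2: present
Doc 3: absent
Doc 4: present
df = sum of presences = 1 + 1 + 0 + 1 = 3

3


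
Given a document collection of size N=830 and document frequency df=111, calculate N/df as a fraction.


IDF ratio = N / df
= 830 / 111
= 830/111

830/111


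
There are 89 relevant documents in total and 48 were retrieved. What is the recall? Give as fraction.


Recall = retrieved_relevant / total_relevant
= 48 / 89
= 48 / (48 + 41)
= 48/89

48/89


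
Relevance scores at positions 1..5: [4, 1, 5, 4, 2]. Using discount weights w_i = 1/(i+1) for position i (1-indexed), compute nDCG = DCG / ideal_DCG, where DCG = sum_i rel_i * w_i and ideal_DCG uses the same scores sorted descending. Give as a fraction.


Position discount weights w_i = 1/(i+1) for i=1..5:
Weights = [1/2, 1/3, 1/4, 1/5, 1/6]
Actual relevance: [4, 1, 5, 4, 2]
DCG = 4/2 + 1/3 + 5/4 + 4/5 + 2/6 = 283/60
Ideal relevance (sorted desc): [5, 4, 4, 2, 1]
Ideal DCG = 5/2 + 4/3 + 4/4 + 2/5 + 1/6 = 27/5
nDCG = DCG / ideal_DCG = 283/60 / 27/5 = 283/324

283/324


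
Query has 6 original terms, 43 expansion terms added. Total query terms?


Original terms: 6
Expansion terms: 43
Total = 6 + 43 = 49

49


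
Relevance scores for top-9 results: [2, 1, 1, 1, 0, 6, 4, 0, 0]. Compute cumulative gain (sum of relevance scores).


Cumulative Gain = sum of relevance scores
Position 1: rel=2, running sum=2
Position 2: rel=1, running sum=3
Position 3: rel=1, running sum=4
Position 4: rel=1, running sum=5
Position 5: rel=0, running sum=5
Position 6: rel=6, running sum=11
Position 7: rel=4, running sum=15
Position 8: rel=0, running sum=15
Position 9: rel=0, running sum=15
CG = 15

15


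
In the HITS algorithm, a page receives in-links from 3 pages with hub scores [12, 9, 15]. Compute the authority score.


Authority = sum of hub scores of in-linkers
In-link 1: hub score = 12
In-link 2: hub score = 9
In-link 3: hub score = 15
Authority = 12 + 9 + 15 = 36

36


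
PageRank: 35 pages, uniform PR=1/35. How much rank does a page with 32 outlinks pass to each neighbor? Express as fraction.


Initial PR = 1/35 = 1/35
Outlinks = 32
Contribution per link = PR / outlinks
= 1/35 / 32
= 1/1120

1/1120


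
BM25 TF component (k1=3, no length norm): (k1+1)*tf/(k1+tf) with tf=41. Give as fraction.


BM25 TF component = (k1+1)*tf / (k1+tf)
k1 = 3, tf = 41
Numerator = (3+1)*41 = 164
Denominator = 3 + 41 = 44
= 164/44 = 41/11

41/11


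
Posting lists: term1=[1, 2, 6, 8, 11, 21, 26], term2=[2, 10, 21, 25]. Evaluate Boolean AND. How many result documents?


Boolean AND: find intersection of posting lists
term1 docs: [1, 2, 6, 8, 11, 21, 26]
term2 docs: [2, 10, 21, 25]
Intersection: [2, 21]
|intersection| = 2

2


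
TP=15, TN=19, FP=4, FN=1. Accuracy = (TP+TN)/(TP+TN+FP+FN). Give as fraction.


Accuracy = (TP + TN) / (TP + TN + FP + FN)
TP + TN = 15 + 19 = 34
Total = 15 + 19 + 4 + 1 = 39
Accuracy = 34 / 39 = 34/39

34/39


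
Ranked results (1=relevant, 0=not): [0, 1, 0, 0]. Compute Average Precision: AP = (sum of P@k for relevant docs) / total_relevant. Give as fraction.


Computing P@k for each relevant position:
Position 1: not relevant
Position 2: relevant, P@2 = 1/2 = 1/2
Position 3: not relevant
Position 4: not relevant
Sum of P@k = 1/2 = 1/2
AP = 1/2 / 1 = 1/2

1/2


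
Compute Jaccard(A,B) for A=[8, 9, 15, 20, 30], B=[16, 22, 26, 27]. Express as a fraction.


A intersect B = []
|A intersect B| = 0
A union B = [8, 9, 15, 16, 20, 22, 26, 27, 30]
|A union B| = 9
Jaccard = 0/9 = 0

0


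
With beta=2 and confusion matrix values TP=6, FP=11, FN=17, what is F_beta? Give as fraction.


P = TP/(TP+FP) = 6/17 = 6/17
R = TP/(TP+FN) = 6/23 = 6/23
beta^2 = 2^2 = 4
(1 + beta^2) = 5
Numerator = (1+beta^2)*P*R = 180/391
Denominator = beta^2*P + R = 24/17 + 6/23 = 654/391
F_beta = 30/109

30/109


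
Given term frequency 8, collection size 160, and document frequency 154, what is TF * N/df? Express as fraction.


TF * (N/df)
= 8 * (160/154)
= 8 * 80/77
= 640/77

640/77


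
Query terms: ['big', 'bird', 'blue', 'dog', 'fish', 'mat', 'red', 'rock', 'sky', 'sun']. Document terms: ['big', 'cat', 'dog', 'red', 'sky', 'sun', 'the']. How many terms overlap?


Query terms: ['big', 'bird', 'blue', 'dog', 'fish', 'mat', 'red', 'rock', 'sky', 'sun']
Document terms: ['big', 'cat', 'dog', 'red', 'sky', 'sun', 'the']
Common terms: ['big', 'dog', 'red', 'sky', 'sun']
Overlap count = 5

5


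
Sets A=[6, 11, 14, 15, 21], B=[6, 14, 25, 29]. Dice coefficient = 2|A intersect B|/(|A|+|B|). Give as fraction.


A intersect B = [6, 14]
|A intersect B| = 2
|A| = 5, |B| = 4
Dice = 2*2 / (5+4)
= 4 / 9 = 4/9

4/9


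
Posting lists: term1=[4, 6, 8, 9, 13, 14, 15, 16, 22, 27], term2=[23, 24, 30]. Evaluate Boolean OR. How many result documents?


Boolean OR: find union of posting lists
term1 docs: [4, 6, 8, 9, 13, 14, 15, 16, 22, 27]
term2 docs: [23, 24, 30]
Union: [4, 6, 8, 9, 13, 14, 15, 16, 22, 23, 24, 27, 30]
|union| = 13

13


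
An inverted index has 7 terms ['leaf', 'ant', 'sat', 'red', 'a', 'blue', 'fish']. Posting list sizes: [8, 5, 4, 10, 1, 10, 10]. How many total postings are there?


Summing posting list sizes:
'leaf': 8 postings
'ant': 5 postings
'sat': 4 postings
'red': 10 postings
'a': 1 postings
'blue': 10 postings
'fish': 10 postings
Total = 8 + 5 + 4 + 10 + 1 + 10 + 10 = 48

48


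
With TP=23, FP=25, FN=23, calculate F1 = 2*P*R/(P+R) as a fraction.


F1 = 2 * P * R / (P + R)
P = TP/(TP+FP) = 23/48 = 23/48
R = TP/(TP+FN) = 23/46 = 1/2
2 * P * R = 2 * 23/48 * 1/2 = 23/48
P + R = 23/48 + 1/2 = 47/48
F1 = 23/48 / 47/48 = 23/47

23/47


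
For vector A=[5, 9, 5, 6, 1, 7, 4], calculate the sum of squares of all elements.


|A|^2 = sum of squared components
A[0]^2 = 5^2 = 25
A[1]^2 = 9^2 = 81
A[2]^2 = 5^2 = 25
A[3]^2 = 6^2 = 36
A[4]^2 = 1^2 = 1
A[5]^2 = 7^2 = 49
A[6]^2 = 4^2 = 16
Sum = 25 + 81 + 25 + 36 + 1 + 49 + 16 = 233

233


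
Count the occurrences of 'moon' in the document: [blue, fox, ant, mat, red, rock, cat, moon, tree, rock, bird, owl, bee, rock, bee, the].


Document has 16 words
Scanning for 'moon':
Found at positions: [7]
Count = 1

1


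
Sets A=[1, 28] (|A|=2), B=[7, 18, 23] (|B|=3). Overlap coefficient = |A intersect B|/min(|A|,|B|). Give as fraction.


A intersect B = []
|A intersect B| = 0
min(|A|, |B|) = min(2, 3) = 2
Overlap = 0 / 2 = 0

0


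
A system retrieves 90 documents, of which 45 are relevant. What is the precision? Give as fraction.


Precision = relevant_retrieved / total_retrieved
= 45 / 90
= 45 / (45 + 45)
= 1/2

1/2


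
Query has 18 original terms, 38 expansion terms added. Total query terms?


Original terms: 18
Expansion terms: 38
Total = 18 + 38 = 56

56


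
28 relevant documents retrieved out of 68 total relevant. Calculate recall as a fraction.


Recall = retrieved_relevant / total_relevant
= 28 / 68
= 28 / (28 + 40)
= 7/17

7/17


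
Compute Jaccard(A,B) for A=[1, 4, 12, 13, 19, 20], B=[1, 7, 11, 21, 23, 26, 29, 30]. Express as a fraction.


A intersect B = [1]
|A intersect B| = 1
A union B = [1, 4, 7, 11, 12, 13, 19, 20, 21, 23, 26, 29, 30]
|A union B| = 13
Jaccard = 1/13 = 1/13

1/13


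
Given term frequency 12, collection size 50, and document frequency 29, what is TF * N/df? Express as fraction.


TF * (N/df)
= 12 * (50/29)
= 12 * 50/29
= 600/29

600/29


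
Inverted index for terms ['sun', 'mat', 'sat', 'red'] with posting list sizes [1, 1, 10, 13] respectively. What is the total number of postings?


Summing posting list sizes:
'sun': 1 postings
'mat': 1 postings
'sat': 10 postings
'red': 13 postings
Total = 1 + 1 + 10 + 13 = 25

25


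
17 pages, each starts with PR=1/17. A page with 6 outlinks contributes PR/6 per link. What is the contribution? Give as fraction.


Initial PR = 1/17 = 1/17
Outlinks = 6
Contribution per link = PR / outlinks
= 1/17 / 6
= 1/102

1/102


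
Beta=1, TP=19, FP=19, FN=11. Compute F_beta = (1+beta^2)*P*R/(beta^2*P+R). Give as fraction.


P = TP/(TP+FP) = 19/38 = 1/2
R = TP/(TP+FN) = 19/30 = 19/30
beta^2 = 1^2 = 1
(1 + beta^2) = 2
Numerator = (1+beta^2)*P*R = 19/30
Denominator = beta^2*P + R = 1/2 + 19/30 = 17/15
F_beta = 19/34

19/34


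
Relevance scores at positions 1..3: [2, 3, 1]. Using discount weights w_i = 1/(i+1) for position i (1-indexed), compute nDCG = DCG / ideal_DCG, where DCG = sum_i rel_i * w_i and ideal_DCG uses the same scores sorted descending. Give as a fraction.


Position discount weights w_i = 1/(i+1) for i=1..3:
Weights = [1/2, 1/3, 1/4]
Actual relevance: [2, 3, 1]
DCG = 2/2 + 3/3 + 1/4 = 9/4
Ideal relevance (sorted desc): [3, 2, 1]
Ideal DCG = 3/2 + 2/3 + 1/4 = 29/12
nDCG = DCG / ideal_DCG = 9/4 / 29/12 = 27/29

27/29


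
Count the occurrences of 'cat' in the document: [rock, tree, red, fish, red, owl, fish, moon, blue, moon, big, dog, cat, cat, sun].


Document has 15 words
Scanning for 'cat':
Found at positions: [12, 13]
Count = 2

2


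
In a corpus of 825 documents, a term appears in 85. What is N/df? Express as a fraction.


IDF ratio = N / df
= 825 / 85
= 165/17

165/17


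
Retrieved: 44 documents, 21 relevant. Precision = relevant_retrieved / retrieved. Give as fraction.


Precision = relevant_retrieved / total_retrieved
= 21 / 44
= 21 / (21 + 23)
= 21/44

21/44


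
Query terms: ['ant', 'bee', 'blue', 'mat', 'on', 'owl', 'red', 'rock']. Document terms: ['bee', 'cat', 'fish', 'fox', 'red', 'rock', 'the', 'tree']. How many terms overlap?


Query terms: ['ant', 'bee', 'blue', 'mat', 'on', 'owl', 'red', 'rock']
Document terms: ['bee', 'cat', 'fish', 'fox', 'red', 'rock', 'the', 'tree']
Common terms: ['bee', 'red', 'rock']
Overlap count = 3

3
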